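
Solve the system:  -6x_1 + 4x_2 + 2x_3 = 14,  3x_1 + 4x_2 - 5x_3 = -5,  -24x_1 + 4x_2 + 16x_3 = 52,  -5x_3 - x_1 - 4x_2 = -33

x_1 = 1, x_2 = 3, x_3 = 4

Row-reduce the augmented matrix:
R1 ← R1 / (-6).
R2 ← R2 − 3·R1.
R3 ← R3 + 24·R1.
R4 ← R4 + 1·R1.
R2 ← R2 / (6).
R1 ← R1 + 2/3·R2.
R3 ← R3 + 12·R2.
R4 ← R4 + 14/3·R2.
Swap R3 and R4.
R3 ← R3 / (-76/9).
R1 ← R1 + 7/9·R3.
R2 ← R2 + 2/3·R3.
R4 reduces to 0 = 0, so the extra equation is consistent.
Reading off the reduced rows gives x_1 = 1, x_2 = 3, x_3 = 4.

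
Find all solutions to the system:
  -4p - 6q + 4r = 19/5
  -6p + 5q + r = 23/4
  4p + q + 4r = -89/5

Row-reduce the augmented matrix:
R1 ← R1 / (-4).
R2 ← R2 + 6·R1.
R3 ← R3 − 4·R1.
R2 ← R2 / (14).
R1 ← R1 − 3/2·R2.
R3 ← R3 + 5·R2.
R3 ← R3 / (87/14).
R1 ← R1 + 13/28·R3.
R2 ← R2 + 5/14·R3.
Reading off the reduced rows gives p = -2, q = -4/5, r = -9/4.

p = -2, q = -4/5, r = -9/4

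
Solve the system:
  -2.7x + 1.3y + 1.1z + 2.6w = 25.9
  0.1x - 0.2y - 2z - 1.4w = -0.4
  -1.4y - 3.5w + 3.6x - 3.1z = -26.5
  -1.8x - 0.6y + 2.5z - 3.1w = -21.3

x = -4, y = 5, z = -4, w = 5

Row-reduce the augmented matrix:
R1 ← R1 / (-27/10).
R2 ← R2 − 1/10·R1.
R3 ← R3 − 18/5·R1.
R4 ← R4 + 9/5·R1.
R2 ← R2 / (-41/270).
R1 ← R1 + 13/27·R2.
R3 ← R3 − 1/3·R2.
R4 ← R4 + 22/15·R2.
R3 ← R3 / (-2433/410).
R1 ← R1 − 238/41·R3.
R2 ← R2 − 529/41·R3.
R4 ← R4 − 8483/410·R3.
R4 ← R4 / (-28414/12165).
R1 ← R1 − 824/2433·R4.
R2 ← R2 − 5573/2433·R4.
R3 ← R3 − 1187/2433·R4.
Reading off the reduced rows gives x = -4, y = 5, z = -4, w = 5.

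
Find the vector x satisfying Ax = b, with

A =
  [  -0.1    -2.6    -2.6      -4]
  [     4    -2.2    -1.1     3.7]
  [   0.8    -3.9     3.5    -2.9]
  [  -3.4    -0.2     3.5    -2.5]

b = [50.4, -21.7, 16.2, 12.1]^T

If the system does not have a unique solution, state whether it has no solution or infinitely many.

x_1 = -4, x_2 = -5, x_3 = -5, x_4 = -6

Row-reduce the augmented matrix:
R1 ← R1 / (-1/10).
R2 ← R2 − 4·R1.
R3 ← R3 − 4/5·R1.
R4 ← R4 + 17/5·R1.
R2 ← R2 / (-531/5).
R1 ← R1 − 26·R2.
R3 ← R3 + 247/10·R2.
R4 ← R4 − 441/5·R2.
R3 ← R3 / (75871/10620).
R1 ← R1 − 143/531·R3.
R2 ← R2 − 1051/1062·R3.
R4 ← R4 − 1361/295·R3.
R4 ← R4 / (1044624/379355).
R1 ← R1 − 127442/75871·R4.
R2 ← R2 − 96400/75871·R4.
R3 ← R3 − 15423/75871·R4.
Reading off the reduced rows gives x_1 = -4, x_2 = -5, x_3 = -5, x_4 = -6.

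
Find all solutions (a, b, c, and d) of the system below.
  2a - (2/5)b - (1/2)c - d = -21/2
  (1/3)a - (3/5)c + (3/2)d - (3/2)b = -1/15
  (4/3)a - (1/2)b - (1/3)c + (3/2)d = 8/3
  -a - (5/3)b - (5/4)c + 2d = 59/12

Row-reduce the augmented matrix:
R1 ← R1 / (2).
R2 ← R2 − 1/3·R1.
R3 ← R3 − 4/3·R1.
R4 ← R4 + 1·R1.
R2 ← R2 / (-43/30).
R1 ← R1 + 1/5·R2.
R3 ← R3 + 7/30·R2.
R4 ← R4 + 28/15·R2.
R3 ← R3 / (217/2580).
R1 ← R1 + 153/860·R3.
R2 ← R2 − 31/86·R3.
R4 ← R4 + 1067/1290·R3.
R4 ← R4 / (23395/1302).
R1 ← R1 − 711/217·R4.
R2 ← R2 + 65/7·R4.
R3 ← R3 − 4890/217·R4.
Reading off the reduced rows gives a = -2, b = 5, c = -1, d = 5.

a = -2, b = 5, c = -1, d = 5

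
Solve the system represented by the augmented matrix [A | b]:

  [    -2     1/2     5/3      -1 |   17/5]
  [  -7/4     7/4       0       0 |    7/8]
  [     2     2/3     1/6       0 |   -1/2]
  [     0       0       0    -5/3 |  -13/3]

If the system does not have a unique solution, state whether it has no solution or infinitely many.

Row-reduce the augmented matrix:
R1 ← R1 / (-2).
R2 ← R2 + 7/4·R1.
R3 ← R3 − 2·R1.
R2 ← R2 / (21/16).
R1 ← R1 + 1/4·R2.
R3 ← R3 − 7/6·R2.
R3 ← R3 / (169/54).
R1 ← R1 + 10/9·R3.
R2 ← R2 + 10/9·R3.
R4 ← R4 / (-5/3).
R1 ← R1 − 6/169·R4.
R2 ← R2 − 6/169·R4.
R3 ← R3 + 96/169·R4.
Reading off the reduced rows gives x_1 = -1/2, x_2 = 0, x_3 = 3, x_4 = 13/5.

x_1 = -1/2, x_2 = 0, x_3 = 3, x_4 = 13/5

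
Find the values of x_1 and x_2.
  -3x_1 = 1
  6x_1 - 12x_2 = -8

x_1 = -1/3, x_2 = 1/2

Row-reduce the augmented matrix:
R1 ← R1 / (-3).
R2 ← R2 − 6·R1.
R2 ← R2 / (-12).
Reading off the reduced rows gives x_1 = -1/3, x_2 = 1/2.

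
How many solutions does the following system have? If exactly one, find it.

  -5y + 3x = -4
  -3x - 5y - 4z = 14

infinitely many solutions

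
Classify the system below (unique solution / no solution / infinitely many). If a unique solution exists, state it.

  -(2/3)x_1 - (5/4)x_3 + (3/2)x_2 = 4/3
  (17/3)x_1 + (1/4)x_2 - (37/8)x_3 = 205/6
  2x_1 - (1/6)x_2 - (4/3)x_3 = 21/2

Row-reduce:
R1 ← R1 / (-2/3).
R2 ← R2 − 17/3·R1.
R3 ← R3 − 2·R1.
R2 ← R2 / (13).
R1 ← R1 + 9/4·R2.
R3 ← R3 − 13/3·R2.
Row 3 reduces to 0 = -2/3, a contradiction. The system is inconsistent.

no solution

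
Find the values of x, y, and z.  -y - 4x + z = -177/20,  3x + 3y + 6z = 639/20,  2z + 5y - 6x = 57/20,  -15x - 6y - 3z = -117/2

Row-reduce the augmented matrix:
R1 ← R1 / (-4).
R2 ← R2 − 3·R1.
R3 ← R3 + 6·R1.
R4 ← R4 + 15·R1.
R2 ← R2 / (9/4).
R1 ← R1 − 1/4·R2.
R3 ← R3 − 13/2·R2.
R4 ← R4 + 9/4·R2.
R3 ← R3 / (-19).
R1 ← R1 + 1·R3.
R2 ← R2 − 3·R3.
R4 reduces to 0 = 0, so the extra equation is consistent.
Reading off the reduced rows gives x = 12/5, y = 9/4, z = 3.

x = 12/5, y = 9/4, z = 3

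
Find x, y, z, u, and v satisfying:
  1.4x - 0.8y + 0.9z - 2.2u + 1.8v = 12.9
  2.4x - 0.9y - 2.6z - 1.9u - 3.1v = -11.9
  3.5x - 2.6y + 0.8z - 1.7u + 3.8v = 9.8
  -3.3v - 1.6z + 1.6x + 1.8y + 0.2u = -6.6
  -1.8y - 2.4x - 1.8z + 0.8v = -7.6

x = 0, y = 5, z = 1, u = -4, v = 4

Row-reduce the augmented matrix:
R1 ← R1 / (7/5).
R2 ← R2 − 12/5·R1.
R3 ← R3 − 7/2·R1.
R4 ← R4 − 8/5·R1.
R5 ← R5 + 12/5·R1.
R2 ← R2 / (33/70).
R1 ← R1 + 4/7·R2.
R3 ← R3 + 3/5·R2.
R4 ← R4 − 19/7·R2.
R5 ← R5 + 111/35·R2.
R3 ← R3 / (-1479/220).
R1 ← R1 + 289/66·R3.
R2 ← R2 + 290/33·R3.
R4 ← R4 − 3502/165·R3.
R5 ← R5 + 1547/55·R3.
R4 ← R4 / (2990/261).
R1 ← R1 + 869/261·R4.
R2 ← R2 + 37/9·R4.
R3 ← R3 + 80/87·R4.
R5 ← R5 + 1483/87·R4.
R5 ← R5 / (6649/2300).
R1 ← R1 − 689/2300·R5.
R2 ← R2 + 30079/39100·R5.
R3 ← R3 − 2994/1955·R5.
R4 ← R4 − 641/2300·R5.
Reading off the reduced rows gives x = 0, y = 5, z = 1, u = -4, v = 4.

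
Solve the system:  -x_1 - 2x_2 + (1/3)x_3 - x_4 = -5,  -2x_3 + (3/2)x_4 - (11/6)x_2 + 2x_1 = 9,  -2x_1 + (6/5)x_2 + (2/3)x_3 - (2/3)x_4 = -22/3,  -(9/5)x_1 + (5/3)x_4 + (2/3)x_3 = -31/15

x_1 = 3, x_2 = 0, x_3 = 0, x_4 = 2

Row-reduce the augmented matrix:
R1 ← R1 / (-1).
R2 ← R2 − 2·R1.
R3 ← R3 + 2·R1.
R4 ← R4 + 9/5·R1.
R2 ← R2 / (-35/6).
R1 ← R1 − 2·R2.
R3 ← R3 − 26/5·R2.
R4 ← R4 − 18/5·R2.
R3 ← R3 / (-208/175).
R1 ← R1 + 83/105·R3.
R2 ← R2 − 8/35·R3.
R4 ← R4 + 397/525·R3.
R4 ← R4 / (12137/4680).
R1 ← R1 − 223/936·R4.
R2 ← R2 − 10/39·R4.
R3 ← R3 + 233/312·R4.
Reading off the reduced rows gives x_1 = 3, x_2 = 0, x_3 = 0, x_4 = 2.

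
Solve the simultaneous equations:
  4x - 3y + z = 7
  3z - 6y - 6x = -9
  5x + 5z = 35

x = 2, y = 2, z = 5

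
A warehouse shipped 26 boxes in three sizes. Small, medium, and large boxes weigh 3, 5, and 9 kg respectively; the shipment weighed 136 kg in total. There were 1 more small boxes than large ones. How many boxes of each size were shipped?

small boxes: 5, medium boxes: 17, large boxes: 4

Let s = small boxes, m = medium boxes, l = large boxes.
  s + m + l = 26
  9l + 5m + 3s = 136
  s - l = 1
Row-reduce the augmented matrix:
R2 ← R2 − 3·R1.
R3 ← R3 − 1·R1.
R2 ← R2 / (2).
R1 ← R1 − 1·R2.
R3 ← R3 + 1·R2.
R1 ← R1 + 2·R3.
R2 ← R2 − 3·R3.
Reading off the reduced rows gives s = 5, m = 17, l = 4.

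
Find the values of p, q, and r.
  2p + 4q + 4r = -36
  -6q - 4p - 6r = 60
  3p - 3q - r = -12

Row-reduce the augmented matrix:
R1 ← R1 / (2).
R2 ← R2 + 4·R1.
R3 ← R3 − 3·R1.
R2 ← R2 / (2).
R1 ← R1 − 2·R2.
R3 ← R3 + 9·R2.
R3 ← R3 / (2).
R2 ← R2 − 1·R3.
Reading off the reduced rows gives p = -6, q = 0, r = -6.

p = -6, q = 0, r = -6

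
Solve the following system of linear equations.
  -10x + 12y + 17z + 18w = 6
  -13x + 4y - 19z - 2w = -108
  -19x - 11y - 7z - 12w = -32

infinitely many solutions

Row-reduce:
R1 ← R1 / (-10).
R2 ← R2 + 13·R1.
R3 ← R3 + 19·R1.
R2 ← R2 / (-58/5).
R1 ← R1 + 6/5·R2.
R3 ← R3 + 169/5·R2.
R3 ← R3 / (9333/116).
R1 ← R1 − 74/29·R3.
R2 ← R2 − 411/116·R3.
Rank is 3 with 4 unknowns, leaving w free.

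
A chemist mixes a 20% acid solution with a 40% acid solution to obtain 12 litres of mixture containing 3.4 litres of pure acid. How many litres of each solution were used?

Let a = litres of solution A, b = litres of solution B.
  a + b = 12
  (1/5)a + (2/5)b = 17/5
From equation 1: a = 12 − b.
Substitute into equation 2 and solve: b = 5.
Then a = 7.

litres of solution A: 7, litres of solution B: 5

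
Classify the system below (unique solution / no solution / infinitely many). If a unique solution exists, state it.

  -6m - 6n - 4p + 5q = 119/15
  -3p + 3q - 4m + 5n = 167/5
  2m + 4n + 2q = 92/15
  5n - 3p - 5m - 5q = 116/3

m = -13/5, n = 3, p = -3, q = -1/3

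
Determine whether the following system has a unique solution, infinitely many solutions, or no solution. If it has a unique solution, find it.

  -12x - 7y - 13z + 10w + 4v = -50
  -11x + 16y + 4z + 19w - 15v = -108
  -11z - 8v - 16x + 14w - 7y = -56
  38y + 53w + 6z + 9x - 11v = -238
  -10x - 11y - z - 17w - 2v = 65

Row-reduce:
R1 ← R1 / (-12).
R2 ← R2 + 11·R1.
R3 ← R3 + 16·R1.
R4 ← R4 − 9·R1.
R5 ← R5 + 10·R1.
R2 ← R2 / (269/12).
R1 ← R1 − 7/12·R2.
R3 ← R3 − 7/3·R2.
R4 ← R4 − 131/4·R2.
R5 ← R5 + 31/6·R2.
R3 ← R3 / (1258/269).
R1 ← R1 − 180/269·R3.
R2 ← R2 − 191/269·R3.
R4 ← R4 + 7264/269·R3.
R5 ← R5 − 3632/269·R3.
R4 ← R4 / (27722/629).
R1 ← R1 + 653/629·R4.
R2 ← R2 − 310/629·R4.
R3 ← R3 + 48/629·R4.
R5 ← R5 + 13861/629·R4.
Rank is 4 with 5 unknowns, leaving v free.

infinitely many solutions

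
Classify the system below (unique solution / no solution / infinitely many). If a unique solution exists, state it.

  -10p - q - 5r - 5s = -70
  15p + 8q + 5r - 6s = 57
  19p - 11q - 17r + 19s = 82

infinitely many solutions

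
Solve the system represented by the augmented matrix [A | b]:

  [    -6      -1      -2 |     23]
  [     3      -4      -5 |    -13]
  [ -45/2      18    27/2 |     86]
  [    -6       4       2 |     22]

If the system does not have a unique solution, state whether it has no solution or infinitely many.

no solution

Row-reduce:
R1 ← R1 / (-6).
R2 ← R2 − 3·R1.
R3 ← R3 + 45/2·R1.
R4 ← R4 + 6·R1.
R2 ← R2 / (-9/2).
R1 ← R1 − 1/6·R2.
R3 ← R3 − 87/4·R2.
R4 ← R4 − 5·R2.
R3 ← R3 / (-8).
R1 ← R1 − 1/9·R3.
R2 ← R2 − 4/3·R3.
R4 ← R4 + 8/3·R3.
Row 4 reduces to 0 = -1/6, a contradiction. The system is inconsistent.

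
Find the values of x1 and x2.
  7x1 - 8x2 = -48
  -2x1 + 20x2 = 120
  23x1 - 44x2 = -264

Row-reduce the augmented matrix:
R1 ← R1 / (7).
R2 ← R2 + 2·R1.
R3 ← R3 − 23·R1.
R2 ← R2 / (124/7).
R1 ← R1 + 8/7·R2.
R3 ← R3 + 124/7·R2.
R3 reduces to 0 = 0, so the extra equation is consistent.
Reading off the reduced rows gives x1 = 0, x2 = 6.

x1 = 0, x2 = 6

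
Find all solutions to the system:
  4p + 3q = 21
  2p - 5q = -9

Row-reduce the augmented matrix:
R1 ← R1 / (4).
R2 ← R2 − 2·R1.
R2 ← R2 / (-13/2).
R1 ← R1 − 3/4·R2.
Reading off the reduced rows gives p = 3, q = 3.

p = 3, q = 3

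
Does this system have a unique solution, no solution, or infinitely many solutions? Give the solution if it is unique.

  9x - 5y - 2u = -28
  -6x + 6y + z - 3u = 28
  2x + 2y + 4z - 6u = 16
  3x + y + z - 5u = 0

infinitely many solutions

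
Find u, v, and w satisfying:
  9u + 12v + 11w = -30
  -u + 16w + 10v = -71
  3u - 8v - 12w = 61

Row-reduce the augmented matrix:
R1 ← R1 / (9).
R2 ← R2 + 1·R1.
R3 ← R3 − 3·R1.
R2 ← R2 / (34/3).
R1 ← R1 − 4/3·R2.
R3 ← R3 + 12·R2.
R3 ← R3 / (131/51).
R1 ← R1 + 41/51·R3.
R2 ← R2 − 155/102·R3.
Reading off the reduced rows gives u = 3, v = -2, w = -3.

u = 3, v = -2, w = -3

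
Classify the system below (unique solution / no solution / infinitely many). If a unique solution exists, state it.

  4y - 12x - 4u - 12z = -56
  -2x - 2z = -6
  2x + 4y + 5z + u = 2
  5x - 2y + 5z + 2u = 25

Row-reduce:
R1 ← R1 / (-12).
R2 ← R2 + 2·R1.
R3 ← R3 − 2·R1.
R4 ← R4 − 5·R1.
R2 ← R2 / (-2/3).
R1 ← R1 + 1/3·R2.
R3 ← R3 − 14/3·R2.
R4 ← R4 + 1/3·R2.
R3 ← R3 / (3).
R1 ← R1 − 1·R3.
Rank is 3 with 4 unknowns, leaving u free.

infinitely many solutions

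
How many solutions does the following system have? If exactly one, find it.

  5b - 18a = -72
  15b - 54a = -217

no solution

Row-reduce:
R1 ← R1 / (-18).
R2 ← R2 + 54·R1.
Row 2 reduces to 0 = -1, a contradiction. The system is inconsistent.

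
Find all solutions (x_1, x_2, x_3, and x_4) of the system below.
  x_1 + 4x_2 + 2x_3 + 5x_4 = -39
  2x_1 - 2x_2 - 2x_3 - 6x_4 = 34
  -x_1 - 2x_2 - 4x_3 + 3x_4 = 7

infinitely many solutions

Row-reduce:
R2 ← R2 − 2·R1.
R3 ← R3 + 1·R1.
R2 ← R2 / (-10).
R1 ← R1 − 4·R2.
R3 ← R3 − 2·R2.
R3 ← R3 / (-16/5).
R1 ← R1 + 2/5·R3.
R2 ← R2 − 3/5·R3.
Rank is 3 with 4 unknowns, leaving x_4 free.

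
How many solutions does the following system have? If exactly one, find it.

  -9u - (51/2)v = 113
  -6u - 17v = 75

no solution

Row-reduce:
R1 ← R1 / (-9).
R2 ← R2 + 6·R1.
Row 2 reduces to 0 = -1/3, a contradiction. The system is inconsistent.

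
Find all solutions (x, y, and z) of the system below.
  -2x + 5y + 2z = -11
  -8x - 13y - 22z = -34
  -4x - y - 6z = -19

no solution

Row-reduce:
R1 ← R1 / (-2).
R2 ← R2 + 8·R1.
R3 ← R3 + 4·R1.
R2 ← R2 / (-33).
R1 ← R1 + 5/2·R2.
R3 ← R3 + 11·R2.
Row 3 reduces to 0 = -1/3, a contradiction. The system is inconsistent.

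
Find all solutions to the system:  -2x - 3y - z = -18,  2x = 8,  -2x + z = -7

Row-reduce the augmented matrix:
R1 ← R1 / (-2).
R2 ← R2 − 2·R1.
R3 ← R3 + 2·R1.
R2 ← R2 / (-3).
R1 ← R1 − 3/2·R2.
R3 ← R3 − 3·R2.
R2 ← R2 − 1/3·R3.
Reading off the reduced rows gives x = 4, y = 3, z = 1.

x = 4, y = 3, z = 1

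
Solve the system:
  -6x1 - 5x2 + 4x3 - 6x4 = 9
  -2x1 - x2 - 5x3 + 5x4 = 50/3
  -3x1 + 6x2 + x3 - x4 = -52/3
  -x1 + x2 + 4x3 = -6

Row-reduce the augmented matrix:
R1 ← R1 / (-6).
R2 ← R2 + 2·R1.
R3 ← R3 + 3·R1.
R4 ← R4 + 1·R1.
R2 ← R2 / (2/3).
R1 ← R1 − 5/6·R2.
R3 ← R3 − 17/2·R2.
R4 ← R4 − 11/6·R2.
R3 ← R3 / (319/4).
R1 ← R1 − 29/4·R3.
R2 ← R2 + 19/2·R3.
R4 ← R4 − 83/4·R3.
R4 ← R4 / (1420/319).
R1 ← R1 − 2/11·R4.
R2 ← R2 − 34/319·R4.
R3 ← R3 + 349/319·R4.
Reading off the reduced rows gives x1 = -1, x2 = -3, x3 = -1, x4 = 4/3.

x1 = -1, x2 = -3, x3 = -1, x4 = 4/3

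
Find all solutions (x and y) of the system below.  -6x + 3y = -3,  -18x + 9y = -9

infinitely many solutions

Row-reduce:
R1 ← R1 / (-6).
R2 ← R2 + 18·R1.
Rank is 1 with 2 unknowns, leaving y free.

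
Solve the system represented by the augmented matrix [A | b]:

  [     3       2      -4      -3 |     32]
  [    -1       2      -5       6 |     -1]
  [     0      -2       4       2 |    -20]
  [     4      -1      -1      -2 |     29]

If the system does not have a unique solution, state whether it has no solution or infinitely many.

x_1 = 3, x_2 = -5, x_3 = -6, x_4 = -3

Row-reduce the augmented matrix:
R1 ← R1 / (3).
R2 ← R2 + 1·R1.
R4 ← R4 − 4·R1.
R2 ← R2 / (8/3).
R1 ← R1 − 2/3·R2.
R3 ← R3 + 2·R2.
R4 ← R4 + 11/3·R2.
R3 ← R3 / (-3/4).
R1 ← R1 − 1/4·R3.
R2 ← R2 + 19/8·R3.
R4 ← R4 + 35/8·R3.
R4 ← R4 / (-74/3).
R1 ← R1 + 1/3·R4.
R2 ← R2 + 49/3·R4.
R3 ← R3 + 23/3·R4.
Reading off the reduced rows gives x_1 = 3, x_2 = -5, x_3 = -6, x_4 = -3.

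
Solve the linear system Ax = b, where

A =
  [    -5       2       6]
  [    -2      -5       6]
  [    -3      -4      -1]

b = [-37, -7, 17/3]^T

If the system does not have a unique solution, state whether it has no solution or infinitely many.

Row-reduce the augmented matrix:
R1 ← R1 / (-5).
R2 ← R2 + 2·R1.
R3 ← R3 + 3·R1.
R2 ← R2 / (-29/5).
R1 ← R1 + 2/5·R2.
R3 ← R3 + 26/5·R2.
R3 ← R3 / (-227/29).
R1 ← R1 + 42/29·R3.
R2 ← R2 + 18/29·R3.
Reading off the reduced rows gives x_1 = 3, x_2 = -3, x_3 = -8/3.

x_1 = 3, x_2 = -3, x_3 = -8/3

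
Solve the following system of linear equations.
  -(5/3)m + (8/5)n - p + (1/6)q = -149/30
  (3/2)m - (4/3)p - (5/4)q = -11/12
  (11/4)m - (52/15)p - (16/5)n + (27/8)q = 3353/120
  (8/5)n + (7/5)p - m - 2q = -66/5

no solution

Row-reduce:
R1 ← R1 / (-5/3).
R2 ← R2 − 3/2·R1.
R3 ← R3 − 11/4·R1.
R4 ← R4 + 1·R1.
R2 ← R2 / (36/25).
R1 ← R1 + 24/25·R2.
R3 ← R3 + 14/25·R2.
R4 ← R4 − 16/25·R2.
R3 ← R3 / (-808/135).
R1 ← R1 + 8/9·R3.
R2 ← R2 + 335/216·R3.
R4 ← R4 − 404/135·R3.
Row 4 reduces to 0 = 1, a contradiction. The system is inconsistent.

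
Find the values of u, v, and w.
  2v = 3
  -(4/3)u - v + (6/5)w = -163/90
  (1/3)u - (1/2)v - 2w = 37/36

u = -2/3, v = 3/2, w = -1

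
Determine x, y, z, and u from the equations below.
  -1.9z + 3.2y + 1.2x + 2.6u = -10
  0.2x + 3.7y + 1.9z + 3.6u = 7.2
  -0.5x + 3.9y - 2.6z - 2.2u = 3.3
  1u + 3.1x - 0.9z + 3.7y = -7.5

x = -3, y = 2, z = 4, u = -2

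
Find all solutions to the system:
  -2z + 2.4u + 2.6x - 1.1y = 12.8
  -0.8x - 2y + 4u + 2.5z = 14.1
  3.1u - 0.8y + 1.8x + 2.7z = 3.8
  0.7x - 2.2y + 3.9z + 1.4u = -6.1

Row-reduce the augmented matrix:
R1 ← R1 / (13/5).
R2 ← R2 + 4/5·R1.
R3 ← R3 − 9/5·R1.
R4 ← R4 − 7/10·R1.
R2 ← R2 / (-152/65).
R1 ← R1 + 11/26·R2.
R3 ← R3 + 1/26·R2.
R4 ← R4 + 99/52·R2.
R3 ← R3 / (12323/3040).
R1 ← R1 + 675/608·R3.
R2 ← R2 + 245/304·R3.
R4 ← R4 − 17657/6080·R3.
R4 ← R4 / (-1005227/246460).
R1 ← R1 − 10805/24646·R4.
R2 ← R2 + 21637/12323·R4.
R3 ← R3 − 4136/12323·R4.
Reading off the reduced rows gives x = -2, y = 0, z = -3, u = 5.

x = -2, y = 0, z = -3, u = 5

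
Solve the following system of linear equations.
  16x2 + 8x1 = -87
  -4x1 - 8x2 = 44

Row-reduce:
R1 ← R1 / (8).
R2 ← R2 + 4·R1.
Row 2 reduces to 0 = 1/2, a contradiction. The system is inconsistent.

no solution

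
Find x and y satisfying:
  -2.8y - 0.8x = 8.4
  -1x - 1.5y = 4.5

x = 0, y = -3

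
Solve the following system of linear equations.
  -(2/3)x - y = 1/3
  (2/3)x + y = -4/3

no solution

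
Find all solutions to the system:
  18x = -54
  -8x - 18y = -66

x = -3, y = 5

Row-reduce the augmented matrix:
R1 ← R1 / (18).
R2 ← R2 + 8·R1.
R2 ← R2 / (-18).
Reading off the reduced rows gives x = -3, y = 5.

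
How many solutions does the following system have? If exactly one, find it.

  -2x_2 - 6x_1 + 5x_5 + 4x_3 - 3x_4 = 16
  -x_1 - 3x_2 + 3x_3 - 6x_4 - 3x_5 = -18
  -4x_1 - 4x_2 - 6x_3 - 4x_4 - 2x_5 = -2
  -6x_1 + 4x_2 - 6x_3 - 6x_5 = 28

infinitely many solutions

Row-reduce:
R1 ← R1 / (-6).
R2 ← R2 + 1·R1.
R3 ← R3 + 4·R1.
R4 ← R4 + 6·R1.
R2 ← R2 / (-8/3).
R1 ← R1 − 1/3·R2.
R3 ← R3 + 8/3·R2.
R4 ← R4 − 6·R2.
R3 ← R3 / (-11).
R1 ← R1 + 3/8·R3.
R2 ← R2 + 7/8·R3.
R4 ← R4 + 19/4·R3.
R4 ← R4 / (-479/44).
R1 ← R1 + 27/88·R4.
R2 ← R2 − 157/88·R4.
R3 ← R3 + 7/22·R4.
Rank is 4 with 5 unknowns, leaving x_5 free.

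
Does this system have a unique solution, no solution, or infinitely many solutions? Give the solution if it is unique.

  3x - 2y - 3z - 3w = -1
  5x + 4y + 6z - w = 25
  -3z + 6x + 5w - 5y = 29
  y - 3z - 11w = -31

Row-reduce:
R1 ← R1 / (3).
R2 ← R2 − 5·R1.
R3 ← R3 − 6·R1.
R2 ← R2 / (22/3).
R1 ← R1 + 2/3·R2.
R3 ← R3 + 1·R2.
R4 ← R4 − 1·R2.
R3 ← R3 / (9/2).
R2 ← R2 − 3/2·R3.
R4 ← R4 + 9/2·R3.
Rank is 3 with 4 unknowns, leaving w free.

infinitely many solutions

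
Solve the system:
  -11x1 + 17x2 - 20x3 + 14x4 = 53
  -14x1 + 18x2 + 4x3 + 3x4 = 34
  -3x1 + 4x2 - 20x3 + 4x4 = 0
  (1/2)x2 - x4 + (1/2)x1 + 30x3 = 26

Row-reduce:
R1 ← R1 / (-11).
R2 ← R2 + 14·R1.
R3 ← R3 + 3·R1.
R4 ← R4 − 1/2·R1.
R2 ← R2 / (-40/11).
R1 ← R1 + 17/11·R2.
R3 ← R3 + 7/11·R2.
R4 ← R4 − 14/11·R2.
R3 ← R3 / (-197/10).
R1 ← R1 + 107/10·R3.
R2 ← R2 + 81/10·R3.
R4 ← R4 − 197/5·R3.
Row 4 reduces to 0 = -1/2, a contradiction. The system is inconsistent.

no solution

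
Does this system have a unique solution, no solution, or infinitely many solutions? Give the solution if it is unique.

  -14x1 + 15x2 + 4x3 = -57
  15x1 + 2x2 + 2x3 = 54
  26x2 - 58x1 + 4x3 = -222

infinitely many solutions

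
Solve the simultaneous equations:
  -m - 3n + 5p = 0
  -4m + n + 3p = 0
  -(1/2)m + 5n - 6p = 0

Row-reduce:
R1 ← R1 / (-1).
R2 ← R2 + 4·R1.
R3 ← R3 + 1/2·R1.
R2 ← R2 / (13).
R1 ← R1 − 3·R2.
R3 ← R3 − 13/2·R2.
Rank is 2 with 3 unknowns, leaving p free.

infinitely many solutions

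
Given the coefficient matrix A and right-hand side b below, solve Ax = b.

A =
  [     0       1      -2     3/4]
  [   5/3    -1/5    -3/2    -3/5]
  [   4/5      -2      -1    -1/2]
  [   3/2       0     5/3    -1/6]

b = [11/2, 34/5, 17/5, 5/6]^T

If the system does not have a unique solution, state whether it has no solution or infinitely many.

x_1 = 3, x_2 = 0, x_3 = -2, x_4 = 2

Row-reduce the augmented matrix:
Swap R1 and R2.
R1 ← R1 / (5/3).
R3 ← R3 − 4/5·R1.
R4 ← R4 − 3/2·R1.
R1 ← R1 + 3/25·R2.
R3 ← R3 + 238/125·R2.
R4 ← R4 − 9/50·R2.
R3 ← R3 / (-511/125).
R1 ← R1 + 57/50·R3.
R2 ← R2 + 2·R3.
R4 ← R4 − 1013/300·R3.
R4 ← R4 / (15241/12264).
R1 ← R1 + 1245/2044·R4.
R2 ← R2 − 317/2044·R4.
R3 ← R3 + 152/511·R4.
Reading off the reduced rows gives x_1 = 3, x_2 = 0, x_3 = -2, x_4 = 2.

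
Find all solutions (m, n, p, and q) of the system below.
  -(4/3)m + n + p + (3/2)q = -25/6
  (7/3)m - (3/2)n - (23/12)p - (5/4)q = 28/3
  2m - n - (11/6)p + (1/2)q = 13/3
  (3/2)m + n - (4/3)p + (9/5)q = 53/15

Row-reduce:
R1 ← R1 / (-4/3).
R2 ← R2 − 7/3·R1.
R3 ← R3 − 2·R1.
R4 ← R4 − 3/2·R1.
R2 ← R2 / (1/4).
R1 ← R1 + 3/4·R2.
R3 ← R3 − 1/2·R2.
R4 ← R4 − 17/8·R2.
Swap R3 and R4.
R3 ← R3 / (29/24).
R1 ← R1 + 5/4·R3.
R2 ← R2 + 2/3·R3.
Row 4 reduces to 0 = -6, a contradiction. The system is inconsistent.

no solution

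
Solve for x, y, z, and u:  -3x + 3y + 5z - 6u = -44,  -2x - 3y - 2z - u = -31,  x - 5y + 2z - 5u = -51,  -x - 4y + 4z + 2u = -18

Row-reduce the augmented matrix:
R1 ← R1 / (-3).
R2 ← R2 + 2·R1.
R3 ← R3 − 1·R1.
R4 ← R4 + 1·R1.
R2 ← R2 / (-5).
R1 ← R1 + 1·R2.
R3 ← R3 + 4·R2.
R4 ← R4 + 5·R2.
R3 ← R3 / (119/15).
R1 ← R1 + 3/5·R3.
R2 ← R2 − 16/15·R3.
R4 ← R4 − 23/3·R3.
R4 ← R4 / (1200/119).
R1 ← R1 − 82/119·R4.
R2 ← R2 − 79/119·R4.
R3 ← R3 + 141/119·R4.
Reading off the reduced rows gives x = 6, y = 5, z = -1, u = 6.

x = 6, y = 5, z = -1, u = 6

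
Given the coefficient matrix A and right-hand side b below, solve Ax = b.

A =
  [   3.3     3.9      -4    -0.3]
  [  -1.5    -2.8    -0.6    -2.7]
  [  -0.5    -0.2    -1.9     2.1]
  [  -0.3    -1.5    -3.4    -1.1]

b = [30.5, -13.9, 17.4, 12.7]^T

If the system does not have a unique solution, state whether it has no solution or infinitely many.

x_1 = 6, x_2 = -2, x_3 = -5, x_4 = 5

Row-reduce the augmented matrix:
R1 ← R1 / (33/10).
R2 ← R2 + 3/2·R1.
R3 ← R3 + 1/2·R1.
R4 ← R4 + 3/10·R1.
R2 ← R2 / (-113/110).
R1 ← R1 − 13/11·R2.
R3 ← R3 − 43/110·R2.
R4 ← R4 + 63/55·R2.
R3 ← R3 / (-2323/678).
R1 ← R1 + 1354/339·R3.
R2 ← R2 − 266/113·R3.
R4 ← R4 + 603/565·R3.
R4 ← R4 / (100564/58075).
R1 ← R1 + 52161/11615·R4.
R2 ← R2 − 39852/11615·R4.
R3 ← R3 + 3306/11615·R4.
Reading off the reduced rows gives x_1 = 6, x_2 = -2, x_3 = -5, x_4 = 5.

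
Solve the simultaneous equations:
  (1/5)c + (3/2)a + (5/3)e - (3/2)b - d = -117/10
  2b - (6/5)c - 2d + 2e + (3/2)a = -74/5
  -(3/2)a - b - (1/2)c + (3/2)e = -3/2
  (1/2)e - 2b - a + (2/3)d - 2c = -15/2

infinitely many solutions

Row-reduce:
R1 ← R1 / (3/2).
R2 ← R2 − 3/2·R1.
R3 ← R3 + 3/2·R1.
R4 ← R4 + 1·R1.
R2 ← R2 / (7/2).
R1 ← R1 + 1·R2.
R3 ← R3 + 5/2·R2.
R4 ← R4 + 3·R2.
R3 ← R3 / (-13/10).
R1 ← R1 + 4/15·R3.
R2 ← R2 + 2/5·R3.
R4 ← R4 + 46/15·R3.
R4 ← R4 / (290/91).
R1 ← R1 + 164/273·R4.
R2 ← R2 − 22/91·R4.
R3 ← R3 − 120/91·R4.
Rank is 4 with 5 unknowns, leaving e free.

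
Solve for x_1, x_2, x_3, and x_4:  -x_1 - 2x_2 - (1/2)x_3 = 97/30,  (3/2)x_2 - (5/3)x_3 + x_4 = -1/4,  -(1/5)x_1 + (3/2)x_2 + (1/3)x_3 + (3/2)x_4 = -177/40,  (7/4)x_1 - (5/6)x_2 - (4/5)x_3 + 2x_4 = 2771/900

Row-reduce the augmented matrix:
R1 ← R1 / (-1).
R3 ← R3 + 1/5·R1.
R4 ← R4 − 7/4·R1.
R2 ← R2 / (3/2).
R1 ← R1 − 2·R2.
R3 ← R3 − 19/10·R2.
R4 ← R4 + 13/3·R2.
R3 ← R3 / (229/90).
R1 ← R1 − 49/18·R3.
R2 ← R2 + 10/9·R3.
R4 ← R4 + 7009/1080·R3.
R4 ← R4 / (150701/27480).
R1 ← R1 + 725/458·R4.
R2 ← R2 − 176/229·R4.
R3 ← R3 − 21/229·R4.
Reading off the reduced rows gives x_1 = 1, x_2 = -5/3, x_3 = -9/5, x_4 = -3/4.

x_1 = 1, x_2 = -5/3, x_3 = -9/5, x_4 = -3/4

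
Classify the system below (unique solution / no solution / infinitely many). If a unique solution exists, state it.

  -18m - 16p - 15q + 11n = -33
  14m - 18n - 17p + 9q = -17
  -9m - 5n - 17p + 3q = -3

infinitely many solutions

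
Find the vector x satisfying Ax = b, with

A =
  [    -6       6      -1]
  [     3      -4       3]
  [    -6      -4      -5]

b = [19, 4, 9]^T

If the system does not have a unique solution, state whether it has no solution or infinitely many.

Row-reduce the augmented matrix:
R1 ← R1 / (-6).
R2 ← R2 − 3·R1.
R3 ← R3 + 6·R1.
R2 ← R2 / (-1).
R1 ← R1 + 1·R2.
R3 ← R3 + 10·R2.
R3 ← R3 / (-29).
R1 ← R1 + 7/3·R3.
R2 ← R2 + 5/2·R3.
Reading off the reduced rows gives x_1 = -5, x_2 = -1, x_3 = 5.

x_1 = -5, x_2 = -1, x_3 = 5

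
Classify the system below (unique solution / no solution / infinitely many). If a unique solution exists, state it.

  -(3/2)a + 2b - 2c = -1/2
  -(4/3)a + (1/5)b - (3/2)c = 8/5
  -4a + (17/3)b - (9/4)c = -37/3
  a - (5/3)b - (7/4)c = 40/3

no solution

Row-reduce:
R1 ← R1 / (-3/2).
R2 ← R2 + 4/3·R1.
R3 ← R3 + 4·R1.
R4 ← R4 − 1·R1.
R2 ← R2 / (-71/45).
R1 ← R1 + 4/3·R2.
R3 ← R3 − 1/3·R2.
R4 ← R4 + 1/3·R2.
R3 ← R3 / (2677/852).
R1 ← R1 − 78/71·R3.
R2 ← R2 + 25/142·R3.
R4 ← R4 + 2677/852·R3.
Row 4 reduces to 0 = 2, a contradiction. The system is inconsistent.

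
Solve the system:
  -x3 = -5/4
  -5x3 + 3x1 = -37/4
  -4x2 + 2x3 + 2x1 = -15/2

Row-reduce the augmented matrix:
Swap R1 and R2.
R1 ← R1 / (3).
R3 ← R3 − 2·R1.
Swap R2 and R3.
R2 ← R2 / (-4).
R3 ← R3 / (-1).
R1 ← R1 + 5/3·R3.
R2 ← R2 + 4/3·R3.
Reading off the reduced rows gives x1 = -1, x2 = 2, x3 = 5/4.

x1 = -1, x2 = 2, x3 = 5/4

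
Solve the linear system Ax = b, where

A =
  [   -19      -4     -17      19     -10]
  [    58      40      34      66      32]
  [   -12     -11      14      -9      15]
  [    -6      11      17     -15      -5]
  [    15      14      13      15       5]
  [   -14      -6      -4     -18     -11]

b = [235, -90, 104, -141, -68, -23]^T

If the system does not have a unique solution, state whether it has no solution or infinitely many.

x_1 = -6, x_2 = -5, x_3 = -1, x_4 = 6, x_5 = 3

Row-reduce the augmented matrix:
R1 ← R1 / (-19).
R2 ← R2 − 58·R1.
R3 ← R3 + 12·R1.
R4 ← R4 + 6·R1.
R5 ← R5 − 15·R1.
R6 ← R6 + 14·R1.
R2 ← R2 / (528/19).
R1 ← R1 − 4/19·R2.
R3 ← R3 + 161/19·R2.
R4 ← R4 − 233/19·R2.
R5 ← R5 − 206/19·R2.
R6 ← R6 + 58/19·R2.
R3 ← R3 / (2545/132).
R1 ← R1 − 34/33·R3.
R2 ← R2 + 85/132·R3.
R4 ← R4 − 3995/132·R3.
R5 ← R5 − 433/66·R3.
R6 ← R6 − 433/66·R3.
R4 ← R4 / (-51973/509).
R1 ← R1 + 7222/2545·R4.
R2 ← R2 − 2557/509·R4.
R3 ← R3 − 2219/2545·R4.
R5 ← R5 + 61332/2545·R4.
R6 ← R6 + 61332/2545·R4.
R5 ← R5 / (-577931/259865).
R1 ← R1 − 96369/259865·R5.
R2 ← R2 + 53198/51973·R5.
R3 ← R3 − 212012/259865·R5.
R4 ← R4 − 18659/51973·R5.
R6 ← R6 + 577931/259865·R5.
R6 reduces to 0 = 0, so the extra equation is consistent.
Reading off the reduced rows gives x_1 = -6, x_2 = -5, x_3 = -1, x_4 = 6, x_5 = 3.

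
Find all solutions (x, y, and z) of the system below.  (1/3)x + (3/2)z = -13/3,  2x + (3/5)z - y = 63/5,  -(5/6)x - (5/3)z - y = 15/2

x = 5, y = -5, z = -4

Row-reduce the augmented matrix:
R1 ← R1 / (1/3).
R2 ← R2 − 2·R1.
R3 ← R3 + 5/6·R1.
R2 ← R2 / (-1).
R3 ← R3 + 1·R2.
R3 ← R3 / (629/60).
R1 ← R1 − 9/2·R3.
R2 ← R2 − 42/5·R3.
Reading off the reduced rows gives x = 5, y = -5, z = -4.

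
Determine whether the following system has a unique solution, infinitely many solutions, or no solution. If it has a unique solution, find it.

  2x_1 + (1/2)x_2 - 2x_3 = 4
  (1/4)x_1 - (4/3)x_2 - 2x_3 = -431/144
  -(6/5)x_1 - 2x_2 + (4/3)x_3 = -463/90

Row-reduce the augmented matrix:
R1 ← R1 / (2).
R2 ← R2 − 1/4·R1.
R3 ← R3 + 6/5·R1.
R2 ← R2 / (-67/48).
R1 ← R1 − 1/4·R2.
R3 ← R3 + 17/10·R2.
R3 ← R3 / (2276/1005).
R1 ← R1 + 88/67·R3.
R2 ← R2 − 84/67·R3.
Reading off the reduced rows gives x_1 = 9/4, x_2 = 5/3, x_3 = 2/3.

x_1 = 9/4, x_2 = 5/3, x_3 = 2/3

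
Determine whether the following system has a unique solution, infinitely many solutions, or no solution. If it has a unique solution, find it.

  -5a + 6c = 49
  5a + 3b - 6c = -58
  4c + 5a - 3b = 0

Row-reduce the augmented matrix:
R1 ← R1 / (-5).
R2 ← R2 − 5·R1.
R3 ← R3 − 5·R1.
R2 ← R2 / (3).
R3 ← R3 + 3·R2.
R3 ← R3 / (10).
R1 ← R1 + 6/5·R3.
Reading off the reduced rows gives a = -5, b = -3, c = 4.

a = -5, b = -3, c = 4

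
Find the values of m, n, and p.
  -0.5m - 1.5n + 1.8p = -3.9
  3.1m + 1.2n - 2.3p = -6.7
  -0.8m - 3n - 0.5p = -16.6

Row-reduce the augmented matrix:
R1 ← R1 / (-1/2).
R2 ← R2 − 31/10·R1.
R3 ← R3 + 4/5·R1.
R2 ← R2 / (-81/10).
R1 ← R1 − 3·R2.
R3 ← R3 + 3/5·R2.
R3 ← R3 / (-5449/1350).
R1 ← R1 + 43/135·R3.
R2 ← R2 + 443/405·R3.
Reading off the reduced rows gives m = -3, n = 6, p = 2.

m = -3, n = 6, p = 2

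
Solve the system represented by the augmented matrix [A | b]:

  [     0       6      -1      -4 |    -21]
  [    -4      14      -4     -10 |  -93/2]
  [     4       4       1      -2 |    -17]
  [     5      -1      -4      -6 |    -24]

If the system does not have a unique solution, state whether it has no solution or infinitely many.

no solution

Row-reduce:
Swap R1 and R2.
R1 ← R1 / (-4).
R3 ← R3 − 4·R1.
R4 ← R4 − 5·R1.
R2 ← R2 / (6).
R1 ← R1 + 7/2·R2.
R3 ← R3 − 18·R2.
R4 ← R4 − 33/2·R2.
Swap R3 and R4.
R3 ← R3 / (-25/4).
R1 ← R1 − 5/12·R3.
R2 ← R2 + 1/6·R3.
Row 4 reduces to 0 = -1/2, a contradiction. The system is inconsistent.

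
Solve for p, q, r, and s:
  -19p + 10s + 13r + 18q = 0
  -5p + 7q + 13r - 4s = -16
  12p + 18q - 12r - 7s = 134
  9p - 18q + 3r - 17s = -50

Row-reduce the augmented matrix:
R1 ← R1 / (-19).
R2 ← R2 + 5·R1.
R3 ← R3 − 12·R1.
R4 ← R4 − 9·R1.
R2 ← R2 / (43/19).
R1 ← R1 + 18/19·R2.
R3 ← R3 − 558/19·R2.
R4 ← R4 + 180/19·R2.
R3 ← R3 / (-5508/43).
R1 ← R1 − 143/43·R3.
R2 ← R2 − 182/43·R3.
R4 ← R4 − 2118/43·R3.
R4 ← R4 / (-6605/918).
R1 ← R1 + 5981/5508·R4.
R2 ← R2 + 301/2754·R4.
R3 ← R3 + 3671/5508·R4.
Reading off the reduced rows gives p = 0, q = 4, r = -4, s = -2.

p = 0, q = 4, r = -4, s = -2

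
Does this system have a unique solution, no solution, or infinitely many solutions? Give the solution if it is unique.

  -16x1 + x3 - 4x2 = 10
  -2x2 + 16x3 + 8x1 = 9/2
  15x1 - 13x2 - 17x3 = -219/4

x1 = -1, x2 = 7/4, x3 = 1

Row-reduce the augmented matrix:
R1 ← R1 / (-16).
R2 ← R2 − 8·R1.
R3 ← R3 − 15·R1.
R2 ← R2 / (-4).
R1 ← R1 − 1/4·R2.
R3 ← R3 + 67/4·R2.
R3 ← R3 / (-2725/32).
R1 ← R1 − 31/32·R3.
R2 ← R2 + 33/8·R3.
Reading off the reduced rows gives x1 = -1, x2 = 7/4, x3 = 1.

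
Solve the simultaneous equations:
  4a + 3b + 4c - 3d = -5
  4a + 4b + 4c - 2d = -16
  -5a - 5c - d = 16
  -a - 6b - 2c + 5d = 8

Row-reduce the augmented matrix:
R1 ← R1 / (4).
R2 ← R2 − 4·R1.
R3 ← R3 + 5·R1.
R4 ← R4 + 1·R1.
R1 ← R1 − 3/4·R2.
R3 ← R3 − 15/4·R2.
R4 ← R4 + 21/4·R2.
Swap R3 and R4.
R3 ← R3 / (-1).
R1 ← R1 − 1·R3.
R4 ← R4 / (-17/2).
R1 ← R1 − 8·R4.
R2 ← R2 − 1·R4.
R3 ← R3 + 19/2·R4.
Reading off the reduced rows gives a = 4, b = -5, c = -6, d = -6.

a = 4, b = -5, c = -6, d = -6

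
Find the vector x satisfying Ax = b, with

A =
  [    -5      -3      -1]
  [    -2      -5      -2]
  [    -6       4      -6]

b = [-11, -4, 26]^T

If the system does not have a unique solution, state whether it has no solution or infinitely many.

x_1 = 2, x_2 = 2, x_3 = -5

Row-reduce the augmented matrix:
R1 ← R1 / (-5).
R2 ← R2 + 2·R1.
R3 ← R3 + 6·R1.
R2 ← R2 / (-19/5).
R1 ← R1 − 3/5·R2.
R3 ← R3 − 38/5·R2.
R3 ← R3 / (-8).
R1 ← R1 + 1/19·R3.
R2 ← R2 − 8/19·R3.
Reading off the reduced rows gives x_1 = 2, x_2 = 2, x_3 = -5.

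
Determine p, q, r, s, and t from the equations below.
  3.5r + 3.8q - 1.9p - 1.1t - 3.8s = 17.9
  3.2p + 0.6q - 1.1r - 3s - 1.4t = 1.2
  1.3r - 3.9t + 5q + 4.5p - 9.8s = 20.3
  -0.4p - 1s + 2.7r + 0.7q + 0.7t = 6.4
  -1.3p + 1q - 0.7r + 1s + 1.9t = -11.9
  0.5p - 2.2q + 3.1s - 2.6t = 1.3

p = -4, q = -5, r = 2, s = -5, t = -3

Row-reduce the augmented matrix:
R1 ← R1 / (-19/10).
R2 ← R2 − 16/5·R1.
R3 ← R3 − 9/2·R1.
R4 ← R4 + 2/5·R1.
R5 ← R5 + 13/10·R1.
R6 ← R6 − 1/2·R1.
R2 ← R2 / (7).
R1 ← R1 + 2·R2.
R3 ← R3 − 14·R2.
R4 ← R4 + 1/10·R2.
R5 ← R5 + 8/5·R2.
R6 ← R6 + 6/5·R2.
Swap R3 and R4.
R3 ← R3 / (27021/13300).
R1 ← R1 + 314/665·R3.
R2 ← R2 − 911/1330·R3.
R5 ← R5 + 6646/3325·R3.
R6 ← R6 − 11591/6650·R3.
Swap R4 and R5.
R4 ← R4 / (50554/45035).
R1 ← R1 + 6876/9007·R4.
R2 ← R2 + 11080/9007·R4.
R3 ← R3 + 1482/9007·R4.
R6 ← R6 − 69837/90070·R4.
Swap R5 and R6.
R5 ← R5 / (-1548621/252770).
R1 ← R1 − 44131/25277·R5.
R2 ← R2 − 57717/25277·R5.
R3 ← R3 − 21312/25277·R5.
R4 ← R4 − 62598/25277·R5.
R6 reduces to 0 = 0, so the extra equation is consistent.
Reading off the reduced rows gives p = -4, q = -5, r = 2, s = -5, t = -3.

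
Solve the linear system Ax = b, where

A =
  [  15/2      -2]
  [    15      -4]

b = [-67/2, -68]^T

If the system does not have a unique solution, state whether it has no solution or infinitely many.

no solution

Row-reduce:
R1 ← R1 / (15/2).
R2 ← R2 − 15·R1.
Row 2 reduces to 0 = -1, a contradiction. The system is inconsistent.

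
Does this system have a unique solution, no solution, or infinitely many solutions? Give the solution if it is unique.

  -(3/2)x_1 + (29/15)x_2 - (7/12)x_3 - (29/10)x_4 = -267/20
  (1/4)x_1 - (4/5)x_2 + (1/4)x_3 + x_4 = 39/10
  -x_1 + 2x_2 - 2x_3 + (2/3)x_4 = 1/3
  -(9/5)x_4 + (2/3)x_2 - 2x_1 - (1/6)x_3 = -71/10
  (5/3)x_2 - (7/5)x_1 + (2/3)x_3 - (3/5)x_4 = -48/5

no solution

Row-reduce:
R1 ← R1 / (-3/2).
R2 ← R2 − 1/4·R1.
R3 ← R3 + 1·R1.
R4 ← R4 + 2·R1.
R5 ← R5 + 7/5·R1.
R2 ← R2 / (-43/90).
R1 ← R1 + 58/45·R2.
R3 ← R3 − 32/45·R2.
R4 ← R4 + 86/45·R2.
R5 ← R5 + 31/225·R2.
R3 ← R3 / (-119/86).
R1 ← R1 + 1/43·R3.
R2 ← R2 + 55/172·R3.
R5 ← R5 − 3011/2580·R3.
Swap R4 and R5.
R4 ← R4 / (128497/26775).
R1 ← R1 − 862/1785·R4.
R2 ← R2 + 664/357·R4.
R3 ← R3 + 4346/1785·R4.
Row 5 reduces to 0 = 4, a contradiction. The system is inconsistent.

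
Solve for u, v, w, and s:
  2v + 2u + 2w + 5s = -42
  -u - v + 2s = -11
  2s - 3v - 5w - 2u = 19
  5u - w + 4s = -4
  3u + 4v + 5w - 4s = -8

u = 3, v = -4, w = -5, s = -6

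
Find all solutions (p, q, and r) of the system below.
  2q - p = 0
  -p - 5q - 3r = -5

infinitely many solutions

Row-reduce:
R1 ← R1 / (-1).
R2 ← R2 + 1·R1.
R2 ← R2 / (-7).
R1 ← R1 + 2·R2.
Rank is 2 with 3 unknowns, leaving r free.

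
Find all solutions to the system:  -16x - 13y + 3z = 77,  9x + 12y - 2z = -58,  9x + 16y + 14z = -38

x = -2, y = -3, z = 2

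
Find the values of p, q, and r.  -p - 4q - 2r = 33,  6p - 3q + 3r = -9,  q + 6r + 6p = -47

p = -1, q = -5, r = -6

Row-reduce the augmented matrix:
R1 ← R1 / (-1).
R2 ← R2 − 6·R1.
R3 ← R3 − 6·R1.
R2 ← R2 / (-27).
R1 ← R1 − 4·R2.
R3 ← R3 + 23·R2.
R3 ← R3 / (5/3).
R1 ← R1 − 2/3·R3.
R2 ← R2 − 1/3·R3.
Reading off the reduced rows gives p = -1, q = -5, r = -6.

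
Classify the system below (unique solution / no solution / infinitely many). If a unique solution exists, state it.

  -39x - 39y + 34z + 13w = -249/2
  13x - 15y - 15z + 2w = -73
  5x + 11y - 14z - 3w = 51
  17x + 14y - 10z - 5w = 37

no solution

Row-reduce:
R1 ← R1 / (-39).
R2 ← R2 − 13·R1.
R3 ← R3 − 5·R1.
R4 ← R4 − 17·R1.
R2 ← R2 / (-28).
R1 ← R1 − 1·R2.
R3 ← R3 − 6·R2.
R4 ← R4 + 3·R2.
R3 ← R3 / (-5693/546).
R1 ← R1 + 365/364·R3.
R2 ← R2 − 11/84·R3.
R4 ← R4 − 5693/1092·R3.
Row 4 reduces to 0 = 1/4, a contradiction. The system is inconsistent.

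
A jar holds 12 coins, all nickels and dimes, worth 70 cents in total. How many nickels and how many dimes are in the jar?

Let n = nickels, d = dimes.
  n + d = 12
  5n + 10d = 70
Row-reduce the augmented matrix:
R2 ← R2 − 5·R1.
R2 ← R2 / (5).
R1 ← R1 − 1·R2.
Reading off the reduced rows gives n = 10, d = 2.

nickels: 10, dimes: 2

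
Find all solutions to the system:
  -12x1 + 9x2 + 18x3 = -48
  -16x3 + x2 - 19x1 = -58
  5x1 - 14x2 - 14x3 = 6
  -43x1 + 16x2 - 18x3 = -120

no solution

Row-reduce:
R1 ← R1 / (-12).
R2 ← R2 + 19·R1.
R3 ← R3 − 5·R1.
R4 ← R4 + 43·R1.
R2 ← R2 / (-53/4).
R1 ← R1 + 3/4·R2.
R3 ← R3 + 41/4·R2.
R4 ← R4 + 65/4·R2.
R3 ← R3 / (1480/53).
R1 ← R1 − 54/53·R3.
R2 ← R2 − 178/53·R3.
R4 ← R4 + 1480/53·R3.
Row 4 reduces to 0 = 2, a contradiction. The system is inconsistent.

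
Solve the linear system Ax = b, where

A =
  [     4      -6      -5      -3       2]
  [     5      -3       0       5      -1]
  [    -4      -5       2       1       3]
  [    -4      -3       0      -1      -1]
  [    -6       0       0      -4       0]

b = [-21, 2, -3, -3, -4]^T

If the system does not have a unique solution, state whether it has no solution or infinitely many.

no solution

Row-reduce:
R1 ← R1 / (4).
R2 ← R2 − 5·R1.
R3 ← R3 + 4·R1.
R4 ← R4 + 4·R1.
R5 ← R5 + 6·R1.
R2 ← R2 / (9/2).
R1 ← R1 + 3/2·R2.
R3 ← R3 + 11·R2.
R4 ← R4 + 9·R2.
R5 ← R5 + 9·R2.
R3 ← R3 / (221/18).
R1 ← R1 − 5/6·R3.
R2 ← R2 − 25/18·R3.
R4 ← R4 − 15/2·R3.
R5 ← R5 − 5·R3.
R4 ← R4 / (366/221).
R1 ← R1 − 188/221·R4.
R2 ← R2 + 55/221·R4.
R3 ← R3 − 349/221·R4.
R5 ← R5 − 244/221·R4.
Row 5 reduces to 0 = -2/3, a contradiction. The system is inconsistent.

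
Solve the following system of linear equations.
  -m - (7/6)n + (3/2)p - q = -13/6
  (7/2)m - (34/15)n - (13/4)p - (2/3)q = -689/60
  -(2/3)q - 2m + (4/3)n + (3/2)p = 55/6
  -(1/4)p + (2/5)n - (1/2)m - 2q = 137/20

Row-reduce:
R1 ← R1 / (-1).
R2 ← R2 − 7/2·R1.
R3 ← R3 + 2·R1.
R4 ← R4 + 1/2·R1.
R2 ← R2 / (-127/20).
R1 ← R1 − 7/6·R2.
R3 ← R3 − 11/3·R2.
R4 ← R4 − 59/60·R2.
R3 ← R3 / (-263/762).
R1 ← R1 + 863/762·R3.
R2 ← R2 + 40/127·R3.
R4 ← R4 + 263/381·R3.
Rank is 3 with 4 unknowns, leaving q free.

infinitely many solutions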